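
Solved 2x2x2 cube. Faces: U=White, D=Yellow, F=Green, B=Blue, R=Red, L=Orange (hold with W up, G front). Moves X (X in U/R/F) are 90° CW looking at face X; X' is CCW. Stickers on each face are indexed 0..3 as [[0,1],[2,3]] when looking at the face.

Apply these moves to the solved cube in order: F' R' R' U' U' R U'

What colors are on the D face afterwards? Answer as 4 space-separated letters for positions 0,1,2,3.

Answer: O G Y G

Derivation:
After move 1 (F'): F=GGGG U=WWRR R=YRYR D=OOYY L=OWOW
After move 2 (R'): R=RRYY U=WBRB F=GWGR D=OGYG B=YBOB
After move 3 (R'): R=RYRY U=WORY F=GBGB D=OWYR B=GBGB
After move 4 (U'): U=OYWR F=OWGB R=GBRY B=RYGB L=GBOW
After move 5 (U'): U=YROW F=GBGB R=OWRY B=GBGB L=RYOW
After move 6 (R): R=ROYW U=YBOB F=GWGR D=OGYG B=WBRB
After move 7 (U'): U=BBYO F=RYGR R=GWYW B=RORB L=WBOW
Query: D face = OGYG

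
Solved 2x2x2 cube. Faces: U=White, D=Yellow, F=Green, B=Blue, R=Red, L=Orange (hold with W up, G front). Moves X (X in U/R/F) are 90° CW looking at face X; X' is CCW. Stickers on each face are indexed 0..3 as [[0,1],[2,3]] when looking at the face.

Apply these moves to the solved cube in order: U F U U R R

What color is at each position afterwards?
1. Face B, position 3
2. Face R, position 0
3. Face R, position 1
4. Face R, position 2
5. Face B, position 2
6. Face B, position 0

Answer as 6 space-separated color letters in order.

After move 1 (U): U=WWWW F=RRGG R=BBRR B=OOBB L=GGOO
After move 2 (F): F=GRGR U=WWOG R=WBWR D=RBYY L=GYOY
After move 3 (U): U=OWGW F=WBGR R=OOWR B=GYBB L=GROY
After move 4 (U): U=GOWW F=OOGR R=GYWR B=GRBB L=WBOY
After move 5 (R): R=WGRY U=GOWR F=OBGY D=RBYG B=WROB
After move 6 (R): R=RWYG U=GBWY F=OBGG D=ROYW B=RROB
Query 1: B[3] = B
Query 2: R[0] = R
Query 3: R[1] = W
Query 4: R[2] = Y
Query 5: B[2] = O
Query 6: B[0] = R

Answer: B R W Y O R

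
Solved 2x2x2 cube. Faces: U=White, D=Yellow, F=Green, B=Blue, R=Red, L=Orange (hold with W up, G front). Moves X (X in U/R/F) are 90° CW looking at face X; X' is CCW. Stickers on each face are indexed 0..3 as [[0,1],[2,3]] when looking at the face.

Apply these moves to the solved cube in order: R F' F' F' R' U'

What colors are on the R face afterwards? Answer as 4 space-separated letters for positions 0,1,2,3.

Answer: G G W G

Derivation:
After move 1 (R): R=RRRR U=WGWG F=GYGY D=YBYB B=WBWB
After move 2 (F'): F=YYGG U=WGRR R=BRYR D=OOYB L=OGOW
After move 3 (F'): F=YGYG U=WGBY R=OROR D=GWYB L=OROR
After move 4 (F'): F=GGYY U=WGOO R=WRGR D=RRYB L=OYOB
After move 5 (R'): R=RRWG U=WWOW F=GGYO D=RGYY B=BBRB
After move 6 (U'): U=WWWO F=OYYO R=GGWG B=RRRB L=BBOB
Query: R face = GGWG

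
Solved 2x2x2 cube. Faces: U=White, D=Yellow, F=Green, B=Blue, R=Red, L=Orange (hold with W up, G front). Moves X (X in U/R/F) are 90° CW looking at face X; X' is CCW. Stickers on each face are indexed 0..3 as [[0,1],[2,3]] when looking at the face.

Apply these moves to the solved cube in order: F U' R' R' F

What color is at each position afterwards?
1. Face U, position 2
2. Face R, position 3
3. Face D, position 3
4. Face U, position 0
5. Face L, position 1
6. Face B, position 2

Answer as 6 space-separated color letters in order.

After move 1 (F): F=GGGG U=WWOO R=WRWR D=RRYY L=OYOY
After move 2 (U'): U=WOWO F=OYGG R=GGWR B=WRBB L=BBOY
After move 3 (R'): R=GRGW U=WBWW F=OOGO D=RYYG B=YRRB
After move 4 (R'): R=RWGG U=WRWY F=OBGW D=ROYO B=GRYB
After move 5 (F): F=GOWB U=WRYB R=WWYG D=GRYO L=BROO
Query 1: U[2] = Y
Query 2: R[3] = G
Query 3: D[3] = O
Query 4: U[0] = W
Query 5: L[1] = R
Query 6: B[2] = Y

Answer: Y G O W R Y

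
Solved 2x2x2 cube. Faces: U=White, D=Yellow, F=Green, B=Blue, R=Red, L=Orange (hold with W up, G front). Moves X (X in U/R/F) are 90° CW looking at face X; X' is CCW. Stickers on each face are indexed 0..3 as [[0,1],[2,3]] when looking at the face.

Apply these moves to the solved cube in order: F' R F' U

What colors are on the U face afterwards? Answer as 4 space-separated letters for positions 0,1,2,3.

After move 1 (F'): F=GGGG U=WWRR R=YRYR D=OOYY L=OWOW
After move 2 (R): R=YYRR U=WGRG F=GOGY D=OBYB B=RBWB
After move 3 (F'): F=OYGG U=WGYR R=BYOR D=WWYB L=OGOR
After move 4 (U): U=YWRG F=BYGG R=RBOR B=OGWB L=OYOR
Query: U face = YWRG

Answer: Y W R G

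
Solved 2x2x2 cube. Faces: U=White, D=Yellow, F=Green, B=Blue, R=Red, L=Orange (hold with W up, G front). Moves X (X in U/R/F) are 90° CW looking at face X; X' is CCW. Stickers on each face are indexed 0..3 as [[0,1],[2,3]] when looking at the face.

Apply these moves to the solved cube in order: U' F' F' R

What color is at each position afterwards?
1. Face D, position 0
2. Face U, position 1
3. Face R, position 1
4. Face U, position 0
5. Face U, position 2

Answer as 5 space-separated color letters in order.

After move 1 (U'): U=WWWW F=OOGG R=GGRR B=RRBB L=BBOO
After move 2 (F'): F=OGOG U=WWGR R=YGYR D=BOYY L=BWOW
After move 3 (F'): F=GGOO U=WWYY R=OGBR D=WWYY L=BROG
After move 4 (R): R=BORG U=WGYO F=GWOY D=WBYR B=YRWB
Query 1: D[0] = W
Query 2: U[1] = G
Query 3: R[1] = O
Query 4: U[0] = W
Query 5: U[2] = Y

Answer: W G O W Y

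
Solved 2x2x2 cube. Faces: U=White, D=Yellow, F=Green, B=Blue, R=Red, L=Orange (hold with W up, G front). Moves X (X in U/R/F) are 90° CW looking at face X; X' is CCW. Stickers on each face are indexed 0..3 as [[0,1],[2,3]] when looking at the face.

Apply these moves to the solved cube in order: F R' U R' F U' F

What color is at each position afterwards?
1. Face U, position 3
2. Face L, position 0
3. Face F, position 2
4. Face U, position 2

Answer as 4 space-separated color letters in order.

Answer: Y G W R

Derivation:
After move 1 (F): F=GGGG U=WWOO R=WRWR D=RRYY L=OYOY
After move 2 (R'): R=RRWW U=WBOB F=GWGO D=RGYG B=YBRB
After move 3 (U): U=OWBB F=RRGO R=YBWW B=OYRB L=GWOY
After move 4 (R'): R=BWYW U=ORBO F=RWGB D=RRYO B=GYGB
After move 5 (F): F=GRBW U=ORYW R=BWOW D=YBYO L=GROR
After move 6 (U'): U=RWOY F=GRBW R=GROW B=BWGB L=GYOR
After move 7 (F): F=BGWR U=RWRY R=ORYW D=OGYO L=GYOB
Query 1: U[3] = Y
Query 2: L[0] = G
Query 3: F[2] = W
Query 4: U[2] = R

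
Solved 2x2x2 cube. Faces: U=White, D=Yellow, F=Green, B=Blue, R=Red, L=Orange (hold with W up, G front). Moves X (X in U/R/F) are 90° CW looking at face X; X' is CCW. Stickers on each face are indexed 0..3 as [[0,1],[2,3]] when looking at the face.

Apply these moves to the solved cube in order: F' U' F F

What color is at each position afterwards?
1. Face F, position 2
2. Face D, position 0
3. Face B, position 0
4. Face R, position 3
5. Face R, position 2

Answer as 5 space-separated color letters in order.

After move 1 (F'): F=GGGG U=WWRR R=YRYR D=OOYY L=OWOW
After move 2 (U'): U=WRWR F=OWGG R=GGYR B=YRBB L=BBOW
After move 3 (F): F=GOGW U=WRWB R=WGRR D=YGYY L=BOOO
After move 4 (F): F=GGWO U=WROO R=WGBR D=RWYY L=BYOG
Query 1: F[2] = W
Query 2: D[0] = R
Query 3: B[0] = Y
Query 4: R[3] = R
Query 5: R[2] = B

Answer: W R Y R B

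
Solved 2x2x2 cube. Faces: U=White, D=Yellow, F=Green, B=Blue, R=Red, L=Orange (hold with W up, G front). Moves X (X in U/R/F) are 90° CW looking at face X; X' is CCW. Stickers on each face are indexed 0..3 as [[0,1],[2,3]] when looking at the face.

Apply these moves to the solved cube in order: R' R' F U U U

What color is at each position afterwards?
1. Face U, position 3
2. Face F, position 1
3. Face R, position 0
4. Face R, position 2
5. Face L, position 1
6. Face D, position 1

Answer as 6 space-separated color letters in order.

Answer: O Y G Y B R

Derivation:
After move 1 (R'): R=RRRR U=WBWB F=GWGW D=YGYG B=YBYB
After move 2 (R'): R=RRRR U=WYWY F=GBGB D=YWYW B=GBGB
After move 3 (F): F=GGBB U=WYOO R=WRYR D=RRYW L=OYOW
After move 4 (U): U=OWOY F=WRBB R=GBYR B=OYGB L=GGOW
After move 5 (U): U=OOYW F=GBBB R=OYYR B=GGGB L=WROW
After move 6 (U): U=YOWO F=OYBB R=GGYR B=WRGB L=GBOW
Query 1: U[3] = O
Query 2: F[1] = Y
Query 3: R[0] = G
Query 4: R[2] = Y
Query 5: L[1] = B
Query 6: D[1] = R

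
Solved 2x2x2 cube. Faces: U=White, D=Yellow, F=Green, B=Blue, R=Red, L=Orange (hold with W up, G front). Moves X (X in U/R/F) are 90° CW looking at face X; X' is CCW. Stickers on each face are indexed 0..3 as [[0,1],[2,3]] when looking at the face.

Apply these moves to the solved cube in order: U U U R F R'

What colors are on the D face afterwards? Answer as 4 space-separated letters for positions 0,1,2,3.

Answer: R O Y Y

Derivation:
After move 1 (U): U=WWWW F=RRGG R=BBRR B=OOBB L=GGOO
After move 2 (U): U=WWWW F=BBGG R=OORR B=GGBB L=RROO
After move 3 (U): U=WWWW F=OOGG R=GGRR B=RRBB L=BBOO
After move 4 (R): R=RGRG U=WOWG F=OYGY D=YBYR B=WRWB
After move 5 (F): F=GOYY U=WOOB R=WGGG D=RRYR L=BYOB
After move 6 (R'): R=GGWG U=WWOW F=GOYB D=ROYY B=RRRB
Query: D face = ROYY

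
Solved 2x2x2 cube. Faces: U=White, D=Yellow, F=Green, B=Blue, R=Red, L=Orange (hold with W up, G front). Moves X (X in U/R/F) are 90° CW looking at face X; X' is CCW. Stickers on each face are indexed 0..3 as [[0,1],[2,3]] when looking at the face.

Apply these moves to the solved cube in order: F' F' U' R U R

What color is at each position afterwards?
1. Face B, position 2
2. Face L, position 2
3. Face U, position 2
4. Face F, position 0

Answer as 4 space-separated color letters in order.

After move 1 (F'): F=GGGG U=WWRR R=YRYR D=OOYY L=OWOW
After move 2 (F'): F=GGGG U=WWYY R=OROR D=WWYY L=OROR
After move 3 (U'): U=WYWY F=ORGG R=GGOR B=ORBB L=BBOR
After move 4 (R): R=OGRG U=WRWG F=OWGY D=WBYO B=YRYB
After move 5 (U): U=WWGR F=OGGY R=YRRG B=BBYB L=OWOR
After move 6 (R): R=RYGR U=WGGY F=OBGO D=WYYB B=RBWB
Query 1: B[2] = W
Query 2: L[2] = O
Query 3: U[2] = G
Query 4: F[0] = O

Answer: W O G O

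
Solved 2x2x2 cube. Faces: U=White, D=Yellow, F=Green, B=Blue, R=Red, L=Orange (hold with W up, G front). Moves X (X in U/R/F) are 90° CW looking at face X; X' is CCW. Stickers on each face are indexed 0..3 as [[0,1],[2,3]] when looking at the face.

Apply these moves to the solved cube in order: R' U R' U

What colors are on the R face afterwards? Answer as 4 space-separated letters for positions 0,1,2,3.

After move 1 (R'): R=RRRR U=WBWB F=GWGW D=YGYG B=YBYB
After move 2 (U): U=WWBB F=RRGW R=YBRR B=OOYB L=GWOO
After move 3 (R'): R=BRYR U=WYBO F=RWGB D=YRYW B=GOGB
After move 4 (U): U=BWOY F=BRGB R=GOYR B=GWGB L=RWOO
Query: R face = GOYR

Answer: G O Y R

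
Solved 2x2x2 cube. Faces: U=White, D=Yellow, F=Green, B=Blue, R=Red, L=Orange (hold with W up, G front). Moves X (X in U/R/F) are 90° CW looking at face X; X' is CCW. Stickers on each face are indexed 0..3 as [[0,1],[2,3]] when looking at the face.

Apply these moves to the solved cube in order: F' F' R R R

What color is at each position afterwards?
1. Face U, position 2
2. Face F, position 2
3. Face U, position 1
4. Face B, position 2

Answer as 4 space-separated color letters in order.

After move 1 (F'): F=GGGG U=WWRR R=YRYR D=OOYY L=OWOW
After move 2 (F'): F=GGGG U=WWYY R=OROR D=WWYY L=OROR
After move 3 (R): R=OORR U=WGYG F=GWGY D=WBYB B=YBWB
After move 4 (R): R=RORO U=WWYY F=GBGB D=WWYY B=GBGB
After move 5 (R): R=RROO U=WBYB F=GWGY D=WGYG B=YBWB
Query 1: U[2] = Y
Query 2: F[2] = G
Query 3: U[1] = B
Query 4: B[2] = W

Answer: Y G B W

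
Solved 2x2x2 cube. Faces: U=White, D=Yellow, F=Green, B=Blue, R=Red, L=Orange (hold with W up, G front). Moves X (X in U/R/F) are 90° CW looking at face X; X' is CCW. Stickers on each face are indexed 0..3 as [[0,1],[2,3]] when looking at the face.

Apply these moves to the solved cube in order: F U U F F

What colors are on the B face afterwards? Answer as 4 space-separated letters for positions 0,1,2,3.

After move 1 (F): F=GGGG U=WWOO R=WRWR D=RRYY L=OYOY
After move 2 (U): U=OWOW F=WRGG R=BBWR B=OYBB L=GGOY
After move 3 (U): U=OOWW F=BBGG R=OYWR B=GGBB L=WROY
After move 4 (F): F=GBGB U=OOYR R=WYWR D=WOYY L=WROR
After move 5 (F): F=GGBB U=OORR R=YYRR D=WWYY L=WWOO
Query: B face = GGBB

Answer: G G B B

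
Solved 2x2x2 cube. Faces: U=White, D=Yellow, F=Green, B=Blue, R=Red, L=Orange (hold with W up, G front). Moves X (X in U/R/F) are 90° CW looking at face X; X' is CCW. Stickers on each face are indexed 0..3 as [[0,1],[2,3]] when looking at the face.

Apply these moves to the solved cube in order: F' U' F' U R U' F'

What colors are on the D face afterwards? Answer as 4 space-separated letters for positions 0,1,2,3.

Answer: R W Y B

Derivation:
After move 1 (F'): F=GGGG U=WWRR R=YRYR D=OOYY L=OWOW
After move 2 (U'): U=WRWR F=OWGG R=GGYR B=YRBB L=BBOW
After move 3 (F'): F=WGOG U=WRGY R=OGOR D=BWYY L=BROW
After move 4 (U): U=GWYR F=OGOG R=YROR B=BRBB L=WGOW
After move 5 (R): R=OYRR U=GGYG F=OWOY D=BBYB B=RRWB
After move 6 (U'): U=GGGY F=WGOY R=OWRR B=OYWB L=RROW
After move 7 (F'): F=GYWO U=GGOR R=BWBR D=RWYB L=RYOG
Query: D face = RWYB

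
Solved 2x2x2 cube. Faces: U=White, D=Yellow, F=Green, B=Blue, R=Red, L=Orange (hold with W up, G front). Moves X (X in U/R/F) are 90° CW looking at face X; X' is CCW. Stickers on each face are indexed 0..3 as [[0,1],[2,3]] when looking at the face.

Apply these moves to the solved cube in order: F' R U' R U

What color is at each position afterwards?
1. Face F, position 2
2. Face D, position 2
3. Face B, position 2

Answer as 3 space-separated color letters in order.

After move 1 (F'): F=GGGG U=WWRR R=YRYR D=OOYY L=OWOW
After move 2 (R): R=YYRR U=WGRG F=GOGY D=OBYB B=RBWB
After move 3 (U'): U=GGWR F=OWGY R=GORR B=YYWB L=RBOW
After move 4 (R): R=RGRO U=GWWY F=OBGB D=OWYY B=RYGB
After move 5 (U): U=WGYW F=RGGB R=RYRO B=RBGB L=OBOW
Query 1: F[2] = G
Query 2: D[2] = Y
Query 3: B[2] = G

Answer: G Y G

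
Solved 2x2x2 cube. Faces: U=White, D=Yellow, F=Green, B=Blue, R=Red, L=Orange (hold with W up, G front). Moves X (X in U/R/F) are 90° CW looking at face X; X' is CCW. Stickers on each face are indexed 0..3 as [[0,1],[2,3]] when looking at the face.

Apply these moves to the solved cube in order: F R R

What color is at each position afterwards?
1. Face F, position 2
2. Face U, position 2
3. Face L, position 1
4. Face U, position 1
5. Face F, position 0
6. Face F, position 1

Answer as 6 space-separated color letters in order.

After move 1 (F): F=GGGG U=WWOO R=WRWR D=RRYY L=OYOY
After move 2 (R): R=WWRR U=WGOG F=GRGY D=RBYB B=OBWB
After move 3 (R): R=RWRW U=WROY F=GBGB D=RWYO B=GBGB
Query 1: F[2] = G
Query 2: U[2] = O
Query 3: L[1] = Y
Query 4: U[1] = R
Query 5: F[0] = G
Query 6: F[1] = B

Answer: G O Y R G B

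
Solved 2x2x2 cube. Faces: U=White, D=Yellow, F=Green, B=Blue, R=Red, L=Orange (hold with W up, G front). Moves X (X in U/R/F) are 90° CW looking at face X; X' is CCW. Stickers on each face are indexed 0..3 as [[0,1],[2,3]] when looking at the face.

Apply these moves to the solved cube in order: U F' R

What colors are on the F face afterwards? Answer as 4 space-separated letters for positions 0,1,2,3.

After move 1 (U): U=WWWW F=RRGG R=BBRR B=OOBB L=GGOO
After move 2 (F'): F=RGRG U=WWBR R=YBYR D=GOYY L=GWOW
After move 3 (R): R=YYRB U=WGBG F=RORY D=GBYO B=ROWB
Query: F face = RORY

Answer: R O R Y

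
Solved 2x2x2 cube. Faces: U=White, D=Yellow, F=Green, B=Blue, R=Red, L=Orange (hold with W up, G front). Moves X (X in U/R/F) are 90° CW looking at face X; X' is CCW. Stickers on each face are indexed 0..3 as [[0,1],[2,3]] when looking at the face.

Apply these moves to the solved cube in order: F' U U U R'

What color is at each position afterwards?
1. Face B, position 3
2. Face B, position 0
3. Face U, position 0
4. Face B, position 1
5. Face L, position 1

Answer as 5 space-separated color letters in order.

Answer: B Y W R B

Derivation:
After move 1 (F'): F=GGGG U=WWRR R=YRYR D=OOYY L=OWOW
After move 2 (U): U=RWRW F=YRGG R=BBYR B=OWBB L=GGOW
After move 3 (U): U=RRWW F=BBGG R=OWYR B=GGBB L=YROW
After move 4 (U): U=WRWR F=OWGG R=GGYR B=YRBB L=BBOW
After move 5 (R'): R=GRGY U=WBWY F=ORGR D=OWYG B=YROB
Query 1: B[3] = B
Query 2: B[0] = Y
Query 3: U[0] = W
Query 4: B[1] = R
Query 5: L[1] = B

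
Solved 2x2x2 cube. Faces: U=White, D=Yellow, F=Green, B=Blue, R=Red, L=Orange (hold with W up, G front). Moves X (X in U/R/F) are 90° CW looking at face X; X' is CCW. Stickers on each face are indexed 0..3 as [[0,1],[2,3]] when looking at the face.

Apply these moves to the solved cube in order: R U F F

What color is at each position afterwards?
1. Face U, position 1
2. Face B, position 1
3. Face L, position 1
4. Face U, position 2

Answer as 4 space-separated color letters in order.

Answer: W O R B

Derivation:
After move 1 (R): R=RRRR U=WGWG F=GYGY D=YBYB B=WBWB
After move 2 (U): U=WWGG F=RRGY R=WBRR B=OOWB L=GYOO
After move 3 (F): F=GRYR U=WWOY R=GBGR D=RWYB L=GYOB
After move 4 (F): F=YGRR U=WWBY R=OBYR D=GGYB L=GROW
Query 1: U[1] = W
Query 2: B[1] = O
Query 3: L[1] = R
Query 4: U[2] = B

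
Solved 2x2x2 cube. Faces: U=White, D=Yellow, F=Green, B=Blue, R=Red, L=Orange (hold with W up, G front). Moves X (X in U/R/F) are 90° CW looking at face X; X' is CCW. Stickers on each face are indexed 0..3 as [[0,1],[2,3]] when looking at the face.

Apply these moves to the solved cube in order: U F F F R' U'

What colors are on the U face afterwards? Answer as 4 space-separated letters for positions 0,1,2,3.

Answer: B O W B

Derivation:
After move 1 (U): U=WWWW F=RRGG R=BBRR B=OOBB L=GGOO
After move 2 (F): F=GRGR U=WWOG R=WBWR D=RBYY L=GYOY
After move 3 (F): F=GGRR U=WWYY R=OBGR D=WWYY L=GROB
After move 4 (F): F=RGRG U=WWBR R=YBYR D=GOYY L=GWOW
After move 5 (R'): R=BRYY U=WBBO F=RWRR D=GGYG B=YOOB
After move 6 (U'): U=BOWB F=GWRR R=RWYY B=BROB L=YOOW
Query: U face = BOWB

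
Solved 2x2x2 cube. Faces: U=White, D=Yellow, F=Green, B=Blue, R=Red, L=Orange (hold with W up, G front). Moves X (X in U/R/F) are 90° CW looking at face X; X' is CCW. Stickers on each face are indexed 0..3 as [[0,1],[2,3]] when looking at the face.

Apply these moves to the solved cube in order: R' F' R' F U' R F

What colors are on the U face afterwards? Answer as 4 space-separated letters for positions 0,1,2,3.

After move 1 (R'): R=RRRR U=WBWB F=GWGW D=YGYG B=YBYB
After move 2 (F'): F=WWGG U=WBRR R=GRYR D=OOYG L=OBOW
After move 3 (R'): R=RRGY U=WYRY F=WBGR D=OWYG B=GBOB
After move 4 (F): F=GWRB U=WYWB R=RRYY D=GRYG L=OOOW
After move 5 (U'): U=YBWW F=OORB R=GWYY B=RROB L=GBOW
After move 6 (R): R=YGYW U=YOWB F=ORRG D=GOYR B=WRBB
After move 7 (F): F=ROGR U=YOWB R=WGBW D=YYYR L=GGOO
Query: U face = YOWB

Answer: Y O W B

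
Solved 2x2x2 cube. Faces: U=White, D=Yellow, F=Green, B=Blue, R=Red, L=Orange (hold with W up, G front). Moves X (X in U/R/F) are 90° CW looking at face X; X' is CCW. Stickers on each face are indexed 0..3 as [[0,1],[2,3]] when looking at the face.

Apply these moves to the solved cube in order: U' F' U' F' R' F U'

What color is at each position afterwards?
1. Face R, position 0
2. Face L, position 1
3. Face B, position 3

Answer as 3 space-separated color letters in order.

Answer: B G B

Derivation:
After move 1 (U'): U=WWWW F=OOGG R=GGRR B=RRBB L=BBOO
After move 2 (F'): F=OGOG U=WWGR R=YGYR D=BOYY L=BWOW
After move 3 (U'): U=WRWG F=BWOG R=OGYR B=YGBB L=RROW
After move 4 (F'): F=WGBO U=WROY R=OGBR D=RWYY L=RGOW
After move 5 (R'): R=GROB U=WBOY F=WRBY D=RGYO B=YGWB
After move 6 (F): F=BWYR U=WBWG R=ORYB D=OGYO L=RROG
After move 7 (U'): U=BGWW F=RRYR R=BWYB B=ORWB L=YGOG
Query 1: R[0] = B
Query 2: L[1] = G
Query 3: B[3] = B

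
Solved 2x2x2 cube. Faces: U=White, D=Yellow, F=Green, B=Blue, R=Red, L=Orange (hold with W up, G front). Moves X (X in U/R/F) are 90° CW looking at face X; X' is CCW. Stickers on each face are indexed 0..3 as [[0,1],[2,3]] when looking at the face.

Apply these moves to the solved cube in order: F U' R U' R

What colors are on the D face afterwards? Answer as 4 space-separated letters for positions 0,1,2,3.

Answer: R O Y W

Derivation:
After move 1 (F): F=GGGG U=WWOO R=WRWR D=RRYY L=OYOY
After move 2 (U'): U=WOWO F=OYGG R=GGWR B=WRBB L=BBOY
After move 3 (R): R=WGRG U=WYWG F=ORGY D=RBYW B=OROB
After move 4 (U'): U=YGWW F=BBGY R=ORRG B=WGOB L=OROY
After move 5 (R): R=ROGR U=YBWY F=BBGW D=ROYW B=WGGB
Query: D face = ROYW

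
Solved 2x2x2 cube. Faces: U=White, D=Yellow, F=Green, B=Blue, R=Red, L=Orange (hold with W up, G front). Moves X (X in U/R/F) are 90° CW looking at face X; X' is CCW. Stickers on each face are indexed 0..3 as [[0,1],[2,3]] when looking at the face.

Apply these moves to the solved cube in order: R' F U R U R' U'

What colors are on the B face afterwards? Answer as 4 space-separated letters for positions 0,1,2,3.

Answer: Y B Y B

Derivation:
After move 1 (R'): R=RRRR U=WBWB F=GWGW D=YGYG B=YBYB
After move 2 (F): F=GGWW U=WBOO R=WRBR D=RRYG L=OYOG
After move 3 (U): U=OWOB F=WRWW R=YBBR B=OYYB L=GGOG
After move 4 (R): R=BYRB U=OROW F=WRWG D=RYYO B=BYWB
After move 5 (U): U=OOWR F=BYWG R=BYRB B=GGWB L=WROG
After move 6 (R'): R=YBBR U=OWWG F=BOWR D=RYYG B=OGYB
After move 7 (U'): U=WGOW F=WRWR R=BOBR B=YBYB L=OGOG
Query: B face = YBYB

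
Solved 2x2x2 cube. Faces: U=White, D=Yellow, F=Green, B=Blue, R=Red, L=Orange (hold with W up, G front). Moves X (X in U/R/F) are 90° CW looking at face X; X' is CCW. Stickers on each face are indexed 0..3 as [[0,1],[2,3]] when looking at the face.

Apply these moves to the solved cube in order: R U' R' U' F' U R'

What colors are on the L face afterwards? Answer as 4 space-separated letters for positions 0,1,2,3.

After move 1 (R): R=RRRR U=WGWG F=GYGY D=YBYB B=WBWB
After move 2 (U'): U=GGWW F=OOGY R=GYRR B=RRWB L=WBOO
After move 3 (R'): R=YRGR U=GWWR F=OGGW D=YOYY B=BRBB
After move 4 (U'): U=WRGW F=WBGW R=OGGR B=YRBB L=BROO
After move 5 (F'): F=BWWG U=WROG R=OGYR D=ROYY L=BWOG
After move 6 (U): U=OWGR F=OGWG R=YRYR B=BWBB L=BWOG
After move 7 (R'): R=RRYY U=OBGB F=OWWR D=RGYG B=YWOB
Query: L face = BWOG

Answer: B W O G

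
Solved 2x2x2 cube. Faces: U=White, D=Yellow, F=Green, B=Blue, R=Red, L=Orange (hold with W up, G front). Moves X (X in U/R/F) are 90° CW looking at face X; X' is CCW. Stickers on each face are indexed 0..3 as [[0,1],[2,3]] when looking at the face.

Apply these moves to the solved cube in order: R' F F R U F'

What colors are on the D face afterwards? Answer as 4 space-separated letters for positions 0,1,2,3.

Answer: W R Y Y

Derivation:
After move 1 (R'): R=RRRR U=WBWB F=GWGW D=YGYG B=YBYB
After move 2 (F): F=GGWW U=WBOO R=WRBR D=RRYG L=OYOG
After move 3 (F): F=WGWG U=WBGY R=OROR D=BWYG L=OROR
After move 4 (R): R=OORR U=WGGG F=WWWG D=BYYY B=YBBB
After move 5 (U): U=GWGG F=OOWG R=YBRR B=ORBB L=WWOR
After move 6 (F'): F=OGOW U=GWYR R=YBBR D=WRYY L=WGOG
Query: D face = WRYY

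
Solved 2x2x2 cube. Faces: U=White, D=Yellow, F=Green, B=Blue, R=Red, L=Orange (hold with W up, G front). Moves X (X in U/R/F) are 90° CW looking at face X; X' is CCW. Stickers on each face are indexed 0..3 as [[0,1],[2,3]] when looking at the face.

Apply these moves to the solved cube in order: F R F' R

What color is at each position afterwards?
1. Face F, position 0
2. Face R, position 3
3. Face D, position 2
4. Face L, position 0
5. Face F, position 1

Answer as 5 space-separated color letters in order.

Answer: R W Y O Y

Derivation:
After move 1 (F): F=GGGG U=WWOO R=WRWR D=RRYY L=OYOY
After move 2 (R): R=WWRR U=WGOG F=GRGY D=RBYB B=OBWB
After move 3 (F'): F=RYGG U=WGWR R=BWRR D=YYYB L=OGOO
After move 4 (R): R=RBRW U=WYWG F=RYGB D=YWYO B=RBGB
Query 1: F[0] = R
Query 2: R[3] = W
Query 3: D[2] = Y
Query 4: L[0] = O
Query 5: F[1] = Y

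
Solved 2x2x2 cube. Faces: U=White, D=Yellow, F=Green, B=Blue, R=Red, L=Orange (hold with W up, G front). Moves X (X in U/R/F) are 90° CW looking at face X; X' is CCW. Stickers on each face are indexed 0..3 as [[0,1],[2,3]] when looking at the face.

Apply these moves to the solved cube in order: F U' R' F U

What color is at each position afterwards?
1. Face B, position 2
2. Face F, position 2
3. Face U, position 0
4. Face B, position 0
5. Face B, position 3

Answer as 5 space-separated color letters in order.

After move 1 (F): F=GGGG U=WWOO R=WRWR D=RRYY L=OYOY
After move 2 (U'): U=WOWO F=OYGG R=GGWR B=WRBB L=BBOY
After move 3 (R'): R=GRGW U=WBWW F=OOGO D=RYYG B=YRRB
After move 4 (F): F=GOOO U=WBYB R=WRWW D=GGYG L=BROY
After move 5 (U): U=YWBB F=WROO R=YRWW B=BRRB L=GOOY
Query 1: B[2] = R
Query 2: F[2] = O
Query 3: U[0] = Y
Query 4: B[0] = B
Query 5: B[3] = B

Answer: R O Y B B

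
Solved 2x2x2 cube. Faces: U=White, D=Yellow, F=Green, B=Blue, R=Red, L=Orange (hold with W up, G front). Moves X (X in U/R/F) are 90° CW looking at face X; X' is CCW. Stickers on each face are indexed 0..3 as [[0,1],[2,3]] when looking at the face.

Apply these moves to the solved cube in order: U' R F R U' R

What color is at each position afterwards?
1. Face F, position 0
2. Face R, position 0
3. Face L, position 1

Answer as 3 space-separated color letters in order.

After move 1 (U'): U=WWWW F=OOGG R=GGRR B=RRBB L=BBOO
After move 2 (R): R=RGRG U=WOWG F=OYGY D=YBYR B=WRWB
After move 3 (F): F=GOYY U=WOOB R=WGGG D=RRYR L=BYOB
After move 4 (R): R=GWGG U=WOOY F=GRYR D=RWYW B=BROB
After move 5 (U'): U=OYWO F=BYYR R=GRGG B=GWOB L=BROB
After move 6 (R): R=GGGR U=OYWR F=BWYW D=ROYG B=OWYB
Query 1: F[0] = B
Query 2: R[0] = G
Query 3: L[1] = R

Answer: B G R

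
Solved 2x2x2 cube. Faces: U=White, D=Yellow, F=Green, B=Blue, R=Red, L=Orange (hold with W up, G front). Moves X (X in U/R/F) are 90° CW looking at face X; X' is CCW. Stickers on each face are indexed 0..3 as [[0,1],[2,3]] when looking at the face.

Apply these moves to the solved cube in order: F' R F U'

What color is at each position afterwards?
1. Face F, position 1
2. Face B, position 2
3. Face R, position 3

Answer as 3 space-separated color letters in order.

Answer: O W R

Derivation:
After move 1 (F'): F=GGGG U=WWRR R=YRYR D=OOYY L=OWOW
After move 2 (R): R=YYRR U=WGRG F=GOGY D=OBYB B=RBWB
After move 3 (F): F=GGYO U=WGWW R=RYGR D=RYYB L=OOOB
After move 4 (U'): U=GWWW F=OOYO R=GGGR B=RYWB L=RBOB
Query 1: F[1] = O
Query 2: B[2] = W
Query 3: R[3] = R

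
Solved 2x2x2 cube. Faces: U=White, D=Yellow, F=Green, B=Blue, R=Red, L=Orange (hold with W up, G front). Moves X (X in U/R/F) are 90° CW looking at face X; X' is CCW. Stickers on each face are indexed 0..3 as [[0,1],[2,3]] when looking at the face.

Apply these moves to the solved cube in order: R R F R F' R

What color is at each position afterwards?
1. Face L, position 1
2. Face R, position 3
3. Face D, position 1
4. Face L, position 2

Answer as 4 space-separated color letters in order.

After move 1 (R): R=RRRR U=WGWG F=GYGY D=YBYB B=WBWB
After move 2 (R): R=RRRR U=WYWY F=GBGB D=YWYW B=GBGB
After move 3 (F): F=GGBB U=WYOO R=WRYR D=RRYW L=OYOW
After move 4 (R): R=YWRR U=WGOB F=GRBW D=RGYG B=OBYB
After move 5 (F'): F=RWGB U=WGYR R=GWRR D=YWYG L=OBOO
After move 6 (R): R=RGRW U=WWYB F=RWGG D=YYYO B=RBGB
Query 1: L[1] = B
Query 2: R[3] = W
Query 3: D[1] = Y
Query 4: L[2] = O

Answer: B W Y O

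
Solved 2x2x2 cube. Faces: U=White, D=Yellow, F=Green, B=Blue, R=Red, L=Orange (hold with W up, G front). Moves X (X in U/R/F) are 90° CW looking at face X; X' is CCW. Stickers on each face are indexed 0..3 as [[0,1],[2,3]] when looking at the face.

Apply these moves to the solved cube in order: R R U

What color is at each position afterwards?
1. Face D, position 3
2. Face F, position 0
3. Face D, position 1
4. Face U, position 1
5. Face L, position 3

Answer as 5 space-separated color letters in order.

After move 1 (R): R=RRRR U=WGWG F=GYGY D=YBYB B=WBWB
After move 2 (R): R=RRRR U=WYWY F=GBGB D=YWYW B=GBGB
After move 3 (U): U=WWYY F=RRGB R=GBRR B=OOGB L=GBOO
Query 1: D[3] = W
Query 2: F[0] = R
Query 3: D[1] = W
Query 4: U[1] = W
Query 5: L[3] = O

Answer: W R W W O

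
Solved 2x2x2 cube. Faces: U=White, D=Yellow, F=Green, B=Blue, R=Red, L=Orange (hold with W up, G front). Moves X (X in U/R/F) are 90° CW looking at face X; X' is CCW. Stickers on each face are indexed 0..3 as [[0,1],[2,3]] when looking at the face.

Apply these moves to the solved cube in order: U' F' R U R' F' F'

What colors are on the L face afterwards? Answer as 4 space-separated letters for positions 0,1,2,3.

After move 1 (U'): U=WWWW F=OOGG R=GGRR B=RRBB L=BBOO
After move 2 (F'): F=OGOG U=WWGR R=YGYR D=BOYY L=BWOW
After move 3 (R): R=YYRG U=WGGG F=OOOY D=BBYR B=RRWB
After move 4 (U): U=GWGG F=YYOY R=RRRG B=BWWB L=OOOW
After move 5 (R'): R=RGRR U=GWGB F=YWOG D=BYYY B=RWBB
After move 6 (F'): F=WGYO U=GWRR R=YGBR D=OWYY L=OBOG
After move 7 (F'): F=GOWY U=GWYB R=WGOR D=BGYY L=OROR
Query: L face = OROR

Answer: O R O R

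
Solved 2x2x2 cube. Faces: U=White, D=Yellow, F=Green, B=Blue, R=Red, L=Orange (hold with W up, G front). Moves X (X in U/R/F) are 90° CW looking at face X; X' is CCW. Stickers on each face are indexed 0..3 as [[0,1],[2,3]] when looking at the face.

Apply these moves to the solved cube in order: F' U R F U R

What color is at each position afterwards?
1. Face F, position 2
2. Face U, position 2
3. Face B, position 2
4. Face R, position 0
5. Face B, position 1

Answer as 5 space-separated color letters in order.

After move 1 (F'): F=GGGG U=WWRR R=YRYR D=OOYY L=OWOW
After move 2 (U): U=RWRW F=YRGG R=BBYR B=OWBB L=GGOW
After move 3 (R): R=YBRB U=RRRG F=YOGY D=OBYO B=WWWB
After move 4 (F): F=GYYO U=RRWG R=RBGB D=RYYO L=GOOB
After move 5 (U): U=WRGR F=RBYO R=WWGB B=GOWB L=GYOB
After move 6 (R): R=GWBW U=WBGO F=RYYO D=RWYG B=RORB
Query 1: F[2] = Y
Query 2: U[2] = G
Query 3: B[2] = R
Query 4: R[0] = G
Query 5: B[1] = O

Answer: Y G R G O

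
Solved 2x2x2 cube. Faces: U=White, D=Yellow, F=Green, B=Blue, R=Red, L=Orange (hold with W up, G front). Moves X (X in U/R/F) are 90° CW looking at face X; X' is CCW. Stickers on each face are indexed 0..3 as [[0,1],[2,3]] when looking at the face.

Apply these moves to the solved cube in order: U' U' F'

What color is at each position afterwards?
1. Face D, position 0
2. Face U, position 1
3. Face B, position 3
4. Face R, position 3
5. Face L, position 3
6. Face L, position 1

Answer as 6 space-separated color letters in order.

After move 1 (U'): U=WWWW F=OOGG R=GGRR B=RRBB L=BBOO
After move 2 (U'): U=WWWW F=BBGG R=OORR B=GGBB L=RROO
After move 3 (F'): F=BGBG U=WWOR R=YOYR D=ROYY L=RWOW
Query 1: D[0] = R
Query 2: U[1] = W
Query 3: B[3] = B
Query 4: R[3] = R
Query 5: L[3] = W
Query 6: L[1] = W

Answer: R W B R W W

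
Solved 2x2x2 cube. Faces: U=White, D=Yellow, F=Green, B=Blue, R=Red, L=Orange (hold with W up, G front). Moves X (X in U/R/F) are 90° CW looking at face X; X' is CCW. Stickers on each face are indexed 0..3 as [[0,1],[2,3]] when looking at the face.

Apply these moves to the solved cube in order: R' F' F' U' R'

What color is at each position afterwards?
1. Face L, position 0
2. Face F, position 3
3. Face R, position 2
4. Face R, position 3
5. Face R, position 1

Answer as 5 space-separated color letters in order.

Answer: Y G W O R

Derivation:
After move 1 (R'): R=RRRR U=WBWB F=GWGW D=YGYG B=YBYB
After move 2 (F'): F=WWGG U=WBRR R=GRYR D=OOYG L=OBOW
After move 3 (F'): F=WGWG U=WBGY R=OROR D=BWYG L=OROR
After move 4 (U'): U=BYWG F=ORWG R=WGOR B=ORYB L=YBOR
After move 5 (R'): R=GRWO U=BYWO F=OYWG D=BRYG B=GRWB
Query 1: L[0] = Y
Query 2: F[3] = G
Query 3: R[2] = W
Query 4: R[3] = O
Query 5: R[1] = R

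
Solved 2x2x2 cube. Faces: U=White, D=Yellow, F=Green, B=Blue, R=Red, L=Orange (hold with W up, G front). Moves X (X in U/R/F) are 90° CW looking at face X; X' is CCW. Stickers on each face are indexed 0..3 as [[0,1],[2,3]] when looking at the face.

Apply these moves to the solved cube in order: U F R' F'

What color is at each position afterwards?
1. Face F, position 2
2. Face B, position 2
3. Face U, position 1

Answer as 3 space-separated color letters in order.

After move 1 (U): U=WWWW F=RRGG R=BBRR B=OOBB L=GGOO
After move 2 (F): F=GRGR U=WWOG R=WBWR D=RBYY L=GYOY
After move 3 (R'): R=BRWW U=WBOO F=GWGG D=RRYR B=YOBB
After move 4 (F'): F=WGGG U=WBBW R=RRRW D=YYYR L=GOOO
Query 1: F[2] = G
Query 2: B[2] = B
Query 3: U[1] = B

Answer: G B B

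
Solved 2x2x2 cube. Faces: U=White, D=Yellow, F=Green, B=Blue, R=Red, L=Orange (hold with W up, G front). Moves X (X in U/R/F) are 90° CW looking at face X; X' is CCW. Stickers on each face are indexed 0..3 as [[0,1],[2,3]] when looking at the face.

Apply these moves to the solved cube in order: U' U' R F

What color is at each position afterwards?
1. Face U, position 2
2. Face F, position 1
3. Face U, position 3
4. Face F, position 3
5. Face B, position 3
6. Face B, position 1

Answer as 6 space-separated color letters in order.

After move 1 (U'): U=WWWW F=OOGG R=GGRR B=RRBB L=BBOO
After move 2 (U'): U=WWWW F=BBGG R=OORR B=GGBB L=RROO
After move 3 (R): R=RORO U=WBWG F=BYGY D=YBYG B=WGWB
After move 4 (F): F=GBYY U=WBOR R=WOGO D=RRYG L=RYOB
Query 1: U[2] = O
Query 2: F[1] = B
Query 3: U[3] = R
Query 4: F[3] = Y
Query 5: B[3] = B
Query 6: B[1] = G

Answer: O B R Y B G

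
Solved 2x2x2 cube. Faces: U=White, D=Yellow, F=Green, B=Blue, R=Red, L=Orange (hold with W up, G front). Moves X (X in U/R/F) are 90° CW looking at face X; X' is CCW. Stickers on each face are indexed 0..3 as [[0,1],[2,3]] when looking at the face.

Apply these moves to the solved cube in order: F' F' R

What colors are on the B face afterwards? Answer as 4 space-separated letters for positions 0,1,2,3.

After move 1 (F'): F=GGGG U=WWRR R=YRYR D=OOYY L=OWOW
After move 2 (F'): F=GGGG U=WWYY R=OROR D=WWYY L=OROR
After move 3 (R): R=OORR U=WGYG F=GWGY D=WBYB B=YBWB
Query: B face = YBWB

Answer: Y B W B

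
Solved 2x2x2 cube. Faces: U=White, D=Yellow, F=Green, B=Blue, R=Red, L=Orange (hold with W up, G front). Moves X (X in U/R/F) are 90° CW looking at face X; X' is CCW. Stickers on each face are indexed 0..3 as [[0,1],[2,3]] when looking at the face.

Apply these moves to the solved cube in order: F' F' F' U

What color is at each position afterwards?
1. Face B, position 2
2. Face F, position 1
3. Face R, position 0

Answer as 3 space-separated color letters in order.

Answer: B R B

Derivation:
After move 1 (F'): F=GGGG U=WWRR R=YRYR D=OOYY L=OWOW
After move 2 (F'): F=GGGG U=WWYY R=OROR D=WWYY L=OROR
After move 3 (F'): F=GGGG U=WWOO R=WRWR D=RRYY L=OYOY
After move 4 (U): U=OWOW F=WRGG R=BBWR B=OYBB L=GGOY
Query 1: B[2] = B
Query 2: F[1] = R
Query 3: R[0] = B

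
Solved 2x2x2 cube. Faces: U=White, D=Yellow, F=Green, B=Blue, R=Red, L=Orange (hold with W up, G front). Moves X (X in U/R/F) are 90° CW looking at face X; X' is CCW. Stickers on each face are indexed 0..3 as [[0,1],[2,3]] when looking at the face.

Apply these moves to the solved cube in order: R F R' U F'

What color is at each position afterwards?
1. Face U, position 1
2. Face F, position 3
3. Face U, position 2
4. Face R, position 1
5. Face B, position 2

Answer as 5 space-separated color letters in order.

After move 1 (R): R=RRRR U=WGWG F=GYGY D=YBYB B=WBWB
After move 2 (F): F=GGYY U=WGOO R=WRGR D=RRYB L=OYOB
After move 3 (R'): R=RRWG U=WWOW F=GGYO D=RGYY B=BBRB
After move 4 (U): U=OWWW F=RRYO R=BBWG B=OYRB L=GGOB
After move 5 (F'): F=RORY U=OWBW R=GBRG D=GBYY L=GWOW
Query 1: U[1] = W
Query 2: F[3] = Y
Query 3: U[2] = B
Query 4: R[1] = B
Query 5: B[2] = R

Answer: W Y B B R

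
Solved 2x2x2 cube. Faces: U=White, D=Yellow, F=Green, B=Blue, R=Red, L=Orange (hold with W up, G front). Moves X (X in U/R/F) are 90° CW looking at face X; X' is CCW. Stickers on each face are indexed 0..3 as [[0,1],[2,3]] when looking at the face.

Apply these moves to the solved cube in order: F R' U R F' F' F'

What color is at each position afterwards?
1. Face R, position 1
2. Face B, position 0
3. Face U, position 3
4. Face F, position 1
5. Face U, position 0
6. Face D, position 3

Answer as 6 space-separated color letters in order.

After move 1 (F): F=GGGG U=WWOO R=WRWR D=RRYY L=OYOY
After move 2 (R'): R=RRWW U=WBOB F=GWGO D=RGYG B=YBRB
After move 3 (U): U=OWBB F=RRGO R=YBWW B=OYRB L=GWOY
After move 4 (R): R=WYWB U=ORBO F=RGGG D=RRYO B=BYWB
After move 5 (F'): F=GGRG U=ORWW R=RYRB D=WYYO L=GOOB
After move 6 (F'): F=GGGR U=ORRR R=YYWB D=OBYO L=GWOW
After move 7 (F'): F=GRGG U=ORYW R=BYOB D=WWYO L=GROR
Query 1: R[1] = Y
Query 2: B[0] = B
Query 3: U[3] = W
Query 4: F[1] = R
Query 5: U[0] = O
Query 6: D[3] = O

Answer: Y B W R O O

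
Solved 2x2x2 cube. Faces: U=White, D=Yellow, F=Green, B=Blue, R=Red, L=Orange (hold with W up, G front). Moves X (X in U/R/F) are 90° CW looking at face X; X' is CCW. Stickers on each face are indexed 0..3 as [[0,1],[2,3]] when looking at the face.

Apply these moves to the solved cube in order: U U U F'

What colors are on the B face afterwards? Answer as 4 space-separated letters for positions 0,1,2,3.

Answer: R R B B

Derivation:
After move 1 (U): U=WWWW F=RRGG R=BBRR B=OOBB L=GGOO
After move 2 (U): U=WWWW F=BBGG R=OORR B=GGBB L=RROO
After move 3 (U): U=WWWW F=OOGG R=GGRR B=RRBB L=BBOO
After move 4 (F'): F=OGOG U=WWGR R=YGYR D=BOYY L=BWOW
Query: B face = RRBB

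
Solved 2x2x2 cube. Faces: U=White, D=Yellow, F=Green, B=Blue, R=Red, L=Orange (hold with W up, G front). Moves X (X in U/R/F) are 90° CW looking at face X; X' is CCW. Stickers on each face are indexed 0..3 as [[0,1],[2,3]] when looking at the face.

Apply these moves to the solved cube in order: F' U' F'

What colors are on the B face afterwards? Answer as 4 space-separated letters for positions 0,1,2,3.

Answer: Y R B B

Derivation:
After move 1 (F'): F=GGGG U=WWRR R=YRYR D=OOYY L=OWOW
After move 2 (U'): U=WRWR F=OWGG R=GGYR B=YRBB L=BBOW
After move 3 (F'): F=WGOG U=WRGY R=OGOR D=BWYY L=BROW
Query: B face = YRBB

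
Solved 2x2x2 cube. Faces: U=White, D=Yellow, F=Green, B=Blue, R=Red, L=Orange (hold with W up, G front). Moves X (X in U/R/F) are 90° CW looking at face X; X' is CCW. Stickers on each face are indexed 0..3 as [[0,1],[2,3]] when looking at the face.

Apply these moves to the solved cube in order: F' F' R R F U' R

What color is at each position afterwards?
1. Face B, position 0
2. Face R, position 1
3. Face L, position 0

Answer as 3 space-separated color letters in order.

After move 1 (F'): F=GGGG U=WWRR R=YRYR D=OOYY L=OWOW
After move 2 (F'): F=GGGG U=WWYY R=OROR D=WWYY L=OROR
After move 3 (R): R=OORR U=WGYG F=GWGY D=WBYB B=YBWB
After move 4 (R): R=RORO U=WWYY F=GBGB D=WWYY B=GBGB
After move 5 (F): F=GGBB U=WWRR R=YOYO D=RRYY L=OWOW
After move 6 (U'): U=WRWR F=OWBB R=GGYO B=YOGB L=GBOW
After move 7 (R): R=YGOG U=WWWB F=ORBY D=RGYY B=RORB
Query 1: B[0] = R
Query 2: R[1] = G
Query 3: L[0] = G

Answer: R G G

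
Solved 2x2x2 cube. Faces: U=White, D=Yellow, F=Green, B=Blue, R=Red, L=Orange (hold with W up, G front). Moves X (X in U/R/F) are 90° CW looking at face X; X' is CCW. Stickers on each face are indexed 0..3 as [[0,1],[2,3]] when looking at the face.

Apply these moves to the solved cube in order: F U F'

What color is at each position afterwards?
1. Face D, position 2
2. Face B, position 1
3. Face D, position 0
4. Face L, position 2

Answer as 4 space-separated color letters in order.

Answer: Y Y G O

Derivation:
After move 1 (F): F=GGGG U=WWOO R=WRWR D=RRYY L=OYOY
After move 2 (U): U=OWOW F=WRGG R=BBWR B=OYBB L=GGOY
After move 3 (F'): F=RGWG U=OWBW R=RBRR D=GYYY L=GWOO
Query 1: D[2] = Y
Query 2: B[1] = Y
Query 3: D[0] = G
Query 4: L[2] = O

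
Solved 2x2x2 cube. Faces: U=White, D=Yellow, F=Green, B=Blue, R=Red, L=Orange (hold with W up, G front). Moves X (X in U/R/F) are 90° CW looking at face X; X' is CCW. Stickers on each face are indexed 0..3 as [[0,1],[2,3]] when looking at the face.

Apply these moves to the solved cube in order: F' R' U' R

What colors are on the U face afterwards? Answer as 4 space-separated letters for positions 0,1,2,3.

After move 1 (F'): F=GGGG U=WWRR R=YRYR D=OOYY L=OWOW
After move 2 (R'): R=RRYY U=WBRB F=GWGR D=OGYG B=YBOB
After move 3 (U'): U=BBWR F=OWGR R=GWYY B=RROB L=YBOW
After move 4 (R): R=YGYW U=BWWR F=OGGG D=OOYR B=RRBB
Query: U face = BWWR

Answer: B W W R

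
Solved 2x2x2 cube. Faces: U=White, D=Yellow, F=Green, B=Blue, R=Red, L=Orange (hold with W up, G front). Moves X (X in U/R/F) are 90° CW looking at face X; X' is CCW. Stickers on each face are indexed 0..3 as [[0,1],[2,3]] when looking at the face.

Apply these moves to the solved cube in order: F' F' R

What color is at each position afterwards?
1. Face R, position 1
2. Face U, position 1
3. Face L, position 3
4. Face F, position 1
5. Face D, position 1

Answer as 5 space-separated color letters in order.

After move 1 (F'): F=GGGG U=WWRR R=YRYR D=OOYY L=OWOW
After move 2 (F'): F=GGGG U=WWYY R=OROR D=WWYY L=OROR
After move 3 (R): R=OORR U=WGYG F=GWGY D=WBYB B=YBWB
Query 1: R[1] = O
Query 2: U[1] = G
Query 3: L[3] = R
Query 4: F[1] = W
Query 5: D[1] = B

Answer: O G R W B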